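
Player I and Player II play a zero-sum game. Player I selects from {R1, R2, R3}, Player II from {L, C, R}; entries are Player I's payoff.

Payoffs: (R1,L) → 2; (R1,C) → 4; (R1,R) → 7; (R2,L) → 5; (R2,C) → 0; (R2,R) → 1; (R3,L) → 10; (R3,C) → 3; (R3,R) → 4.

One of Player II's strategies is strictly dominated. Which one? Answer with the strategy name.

R

C holds Player I's payoff strictly below R in every row: 4 < 7, 0 < 1, 3 < 4.
So R is strictly dominated for Player II.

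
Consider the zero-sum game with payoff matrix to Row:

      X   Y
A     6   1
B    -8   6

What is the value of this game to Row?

44/19

Row minima: A → 1, B → -8; maximin = 1.
Column maxima: X → 6, Y → 6; minimax = 6.
1 ≠ 6, so there is no saddle point; optimal play is mixed.
Let Row play A with probability p. Expected payoff against X: 6p + (-8)(1−p) = 14p − 8; against Y: 1p + 6(1−p) = −5p + 6.
Setting these equal: 14p − 8 = −5p + 6 ⇒ 19p = 14 ⇒ p = 14/19, and the value is (14)·(14/19) − 8 = 44/19.
For Column: with q = P(X), equating A's and B's payoffs gives 5q + 1 = −14q + 6 ⇒ q = 5/19.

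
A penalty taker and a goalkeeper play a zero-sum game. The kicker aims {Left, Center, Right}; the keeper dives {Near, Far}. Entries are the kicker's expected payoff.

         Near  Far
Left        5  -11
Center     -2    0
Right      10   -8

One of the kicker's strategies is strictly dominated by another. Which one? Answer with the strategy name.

Right gives a strictly higher payoff than Left against every column: 10 > 5, -8 > -11.
So Left is strictly dominated and the kicker never plays it.

Left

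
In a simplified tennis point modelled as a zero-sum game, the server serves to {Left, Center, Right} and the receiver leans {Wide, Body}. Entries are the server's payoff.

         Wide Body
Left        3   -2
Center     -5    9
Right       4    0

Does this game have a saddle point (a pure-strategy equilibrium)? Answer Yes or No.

Row minima: Left → -2, Center → -5, Right → 0; maximin = 0.
Column maxima: Wide → 4, Body → 9; minimax = 4.
0 ≠ 4, so no pure-strategy equilibrium exists.

No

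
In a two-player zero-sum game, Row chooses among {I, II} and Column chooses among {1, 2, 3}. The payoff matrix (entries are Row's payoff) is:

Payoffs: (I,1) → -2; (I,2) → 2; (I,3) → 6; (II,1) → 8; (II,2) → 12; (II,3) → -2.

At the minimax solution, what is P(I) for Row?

5/9

Row minima: I → -2, II → -2; maximin = -2.
Column maxima: 1 → 8, 2 → 12, 3 → 6; minimax = 6.
-2 ≠ 6, so there is no saddle point; optimal play is mixed.
2 is strictly dominated by 1 (it gives Row strictly more in every row), so Column never plays it.
On the remaining 2×2 (I, II vs 1, 3):
Let Row play I with probability p. Expected payoff against 1: (-2)p + 8(1−p) = −10p + 8; against 3: 6p + (-2)(1−p) = 8p − 2.
Setting these equal: −10p + 8 = 8p − 2 ⇒ −18p = -10 ⇒ p = 5/9, and the value is (-10)·(5/9) + 8 = 22/9.
For Column: with q = P(1), equating I's and II's payoffs gives −8q + 6 = 10q − 2 ⇒ q = 4/9.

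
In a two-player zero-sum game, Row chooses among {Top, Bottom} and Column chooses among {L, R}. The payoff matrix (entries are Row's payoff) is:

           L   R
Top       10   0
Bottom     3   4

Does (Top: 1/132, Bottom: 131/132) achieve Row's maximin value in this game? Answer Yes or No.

No

Against L this mix gives (1/132)·10 + (131/132)·3 = 403/132.
Against R this mix gives (1/132)·0 + (131/132)·4 = 131/33.
Column will play L, holding Row to 403/132. Shifting weight toward the row that does better against L would raise this floor (the equalizing mix achieves 40/11 against both L and R), so the proposed strategy is not optimal.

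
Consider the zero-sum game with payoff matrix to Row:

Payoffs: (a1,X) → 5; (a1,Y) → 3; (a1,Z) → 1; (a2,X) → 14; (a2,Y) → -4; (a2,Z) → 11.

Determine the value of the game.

37/17

Row minima: a1 → 1, a2 → -4; maximin = 1.
Column maxima: X → 14, Y → 3, Z → 11; minimax = 3.
1 ≠ 3, so there is no saddle point; optimal play is mixed.
X is strictly dominated by Y (it gives Row strictly more in every row), so Column never plays it.
On the remaining 2×2 (a1, a2 vs Y, Z):
Let Row play a1 with probability p. Expected payoff against Y: 3p + (-4)(1−p) = 7p − 4; against Z: 1p + 11(1−p) = −10p + 11.
Setting these equal: 7p − 4 = −10p + 11 ⇒ 17p = 15 ⇒ p = 15/17, and the value is (7)·(15/17) − 4 = 37/17.
For Column: with q = P(Y), equating a1's and a2's payoffs gives 2q + 1 = −15q + 11 ⇒ q = 10/17.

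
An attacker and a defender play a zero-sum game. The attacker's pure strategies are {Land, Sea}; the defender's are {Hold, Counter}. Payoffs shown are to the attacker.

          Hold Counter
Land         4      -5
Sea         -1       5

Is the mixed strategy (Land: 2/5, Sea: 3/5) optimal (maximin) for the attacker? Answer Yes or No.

Against Hold this mix gives (2/5)·4 + (3/5)·(-1) = 1.
Against Counter this mix gives (2/5)·(-5) + (3/5)·5 = 1.
All of the defender's active replies (Hold, Counter) yield 1, and no column does worse for the attacker. The mix makes the defender indifferent and guarantees 1, so it is optimal.

Yes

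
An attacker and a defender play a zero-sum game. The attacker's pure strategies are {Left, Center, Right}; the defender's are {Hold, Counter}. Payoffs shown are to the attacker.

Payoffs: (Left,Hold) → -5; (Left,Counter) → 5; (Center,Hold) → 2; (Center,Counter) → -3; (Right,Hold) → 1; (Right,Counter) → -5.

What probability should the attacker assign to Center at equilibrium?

Row minima: Left → -5, Center → -3, Right → -5; maximin = -3.
Column maxima: Hold → 2, Counter → 5; minimax = 2.
-3 ≠ 2, so there is no saddle point; optimal play is mixed.
Right is strictly dominated by Center, so the attacker never plays it.
On the remaining 2×2 (Left, Center vs Hold, Counter):
Let the attacker play Left with probability p. Expected payoff against Hold: (-5)p + 2(1−p) = −7p + 2; against Counter: 5p + (-3)(1−p) = 8p − 3.
Setting these equal: −7p + 2 = 8p − 3 ⇒ −15p = -5 ⇒ p = 1/3, and the value is (-7)·(1/3) + 2 = -1/3.
For the defender: with q = P(Hold), equating Left's and Center's payoffs gives −10q + 5 = 5q − 3 ⇒ q = 8/15.

2/3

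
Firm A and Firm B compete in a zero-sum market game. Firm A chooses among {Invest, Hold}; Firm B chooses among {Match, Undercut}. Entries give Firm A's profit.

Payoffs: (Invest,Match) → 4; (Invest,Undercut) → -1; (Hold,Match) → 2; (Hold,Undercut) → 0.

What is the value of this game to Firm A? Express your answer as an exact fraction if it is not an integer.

Row minima: Invest → -1, Hold → 0; maximin = 0.
Column maxima: Match → 4, Undercut → 0; minimax = 0.
Since maximin = minimax = 0, there is a saddle point and the value is 0.

0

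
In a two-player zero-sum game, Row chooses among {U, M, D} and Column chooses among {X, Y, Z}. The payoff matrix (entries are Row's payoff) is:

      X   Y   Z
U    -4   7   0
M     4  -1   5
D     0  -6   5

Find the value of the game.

Row minima: U → -4, M → -1, D → -6; maximin = -1.
Column maxima: X → 4, Y → 7, Z → 5; minimax = 4.
-1 ≠ 4, so there is no saddle point; optimal play is mixed.
Z is strictly dominated by X (it gives Row strictly more in every row), so Column never plays it.
With Z eliminated, D is strictly dominated by M (M gives Row strictly more in every remaining column), so Row never plays it.
On the remaining 2×2 (U, M vs X, Y):
Let Row play U with probability p. Expected payoff against X: (-4)p + 4(1−p) = −8p + 4; against Y: 7p + (-1)(1−p) = 8p − 1.
Setting these equal: −8p + 4 = 8p − 1 ⇒ −16p = -5 ⇒ p = 5/16, and the value is (-8)·(5/16) + 4 = 3/2.
For Column: with q = P(X), equating U's and M's payoffs gives −11q + 7 = 5q − 1 ⇒ q = 1/2.

3/2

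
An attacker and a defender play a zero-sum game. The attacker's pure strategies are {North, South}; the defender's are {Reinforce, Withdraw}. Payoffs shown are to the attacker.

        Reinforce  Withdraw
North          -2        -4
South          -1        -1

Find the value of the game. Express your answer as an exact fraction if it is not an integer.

-1

Row minima: North → -4, South → -1; maximin = -1.
Column maxima: Reinforce → -1, Withdraw → -1; minimax = -1.
Since maximin = minimax = -1, there is a saddle point and the value is -1.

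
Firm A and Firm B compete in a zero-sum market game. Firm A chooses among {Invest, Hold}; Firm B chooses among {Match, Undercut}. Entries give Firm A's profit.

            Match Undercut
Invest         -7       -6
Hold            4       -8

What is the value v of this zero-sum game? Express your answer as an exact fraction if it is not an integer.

Row minima: Invest → -7, Hold → -8; maximin = -7.
Column maxima: Match → 4, Undercut → -6; minimax = -6.
-7 ≠ -6, so there is no saddle point; optimal play is mixed.
Let Firm A play Invest with probability p. Expected payoff against Match: (-7)p + 4(1−p) = −11p + 4; against Undercut: (-6)p + (-8)(1−p) = 2p − 8.
Setting these equal: −11p + 4 = 2p − 8 ⇒ −13p = -12 ⇒ p = 12/13, and the value is (-11)·(12/13) + 4 = -80/13.
For Firm B: with q = P(Match), equating Invest's and Hold's payoffs gives −q − 6 = 12q − 8 ⇒ q = 2/13.

-80/13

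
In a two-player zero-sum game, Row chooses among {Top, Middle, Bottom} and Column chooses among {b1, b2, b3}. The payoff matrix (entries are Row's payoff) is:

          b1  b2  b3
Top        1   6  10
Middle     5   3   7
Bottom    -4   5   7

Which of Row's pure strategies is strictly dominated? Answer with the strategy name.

Top gives a strictly higher payoff than Bottom against every column: 1 > -4, 6 > 5, 10 > 7.
So Bottom is strictly dominated and Row never plays it.

Bottom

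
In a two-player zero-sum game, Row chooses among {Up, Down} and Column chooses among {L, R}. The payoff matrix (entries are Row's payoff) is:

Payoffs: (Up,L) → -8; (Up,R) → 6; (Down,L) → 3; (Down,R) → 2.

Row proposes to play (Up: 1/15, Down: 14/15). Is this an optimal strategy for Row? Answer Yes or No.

Against L this mix gives (1/15)·(-8) + (14/15)·3 = 34/15.
Against R this mix gives (1/15)·6 + (14/15)·2 = 34/15.
All of Column's active replies (L, R) yield 34/15, and no column does worse for Row. The mix makes Column indifferent and guarantees 34/15, so it is optimal.

Yes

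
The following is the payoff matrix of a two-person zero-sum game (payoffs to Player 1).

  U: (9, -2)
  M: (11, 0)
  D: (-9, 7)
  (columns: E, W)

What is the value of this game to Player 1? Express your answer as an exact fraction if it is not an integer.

Row minima: U → -2, M → 0, D → -9; maximin = 0.
Column maxima: E → 11, W → 7; minimax = 7.
0 ≠ 7, so there is no saddle point; optimal play is mixed.
U is strictly dominated by M, so Player 1 never plays it.
On the remaining 2×2 (M, D vs E, W):
Let Player 1 play M with probability p. Expected payoff against E: 11p + (-9)(1−p) = 20p − 9; against W: 0p + 7(1−p) = −7p + 7.
Setting these equal: 20p − 9 = −7p + 7 ⇒ 27p = 16 ⇒ p = 16/27, and the value is (20)·(16/27) − 9 = 77/27.
For Player 2: with q = P(E), equating M's and D's payoffs gives 11q = −16q + 7 ⇒ q = 7/27.

77/27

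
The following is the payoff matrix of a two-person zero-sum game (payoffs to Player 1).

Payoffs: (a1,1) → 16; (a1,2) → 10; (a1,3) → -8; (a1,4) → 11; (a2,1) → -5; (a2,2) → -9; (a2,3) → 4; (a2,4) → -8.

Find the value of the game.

-32/31

Row minima: a1 → -8, a2 → -9; maximin = -8.
Column maxima: 1 → 16, 2 → 10, 3 → 4, 4 → 11; minimax = 4.
-8 ≠ 4, so there is no saddle point; optimal play is mixed.
1 is strictly dominated by 2 (it gives Player 1 strictly more in every row), so Player 2 never plays it.
4 is strictly dominated by 2 (it gives Player 1 strictly more in every row), so Player 2 never plays it.
On the remaining 2×2 (a1, a2 vs 2, 3):
Let Player 1 play a1 with probability p. Expected payoff against 2: 10p + (-9)(1−p) = 19p − 9; against 3: (-8)p + 4(1−p) = −12p + 4.
Setting these equal: 19p − 9 = −12p + 4 ⇒ 31p = 13 ⇒ p = 13/31, and the value is (19)·(13/31) − 9 = -32/31.
For Player 2: with q = P(2), equating a1's and a2's payoffs gives 18q − 8 = −13q + 4 ⇒ q = 12/31.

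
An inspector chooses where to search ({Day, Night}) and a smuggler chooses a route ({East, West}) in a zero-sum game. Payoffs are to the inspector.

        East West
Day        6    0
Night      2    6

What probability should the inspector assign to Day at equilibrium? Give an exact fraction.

Row minima: Day → 0, Night → 2; maximin = 2.
Column maxima: East → 6, West → 6; minimax = 6.
2 ≠ 6, so there is no saddle point; optimal play is mixed.
Let the inspector play Day with probability p. Expected payoff against East: 6p + 2(1−p) = 4p + 2; against West: 0p + 6(1−p) = −6p + 6.
Setting these equal: 4p + 2 = −6p + 6 ⇒ 10p = 4 ⇒ p = 2/5, and the value is (4)·(2/5) + 2 = 18/5.
For the smuggler: with q = P(East), equating Day's and Night's payoffs gives 6q = −4q + 6 ⇒ q = 3/5.

2/5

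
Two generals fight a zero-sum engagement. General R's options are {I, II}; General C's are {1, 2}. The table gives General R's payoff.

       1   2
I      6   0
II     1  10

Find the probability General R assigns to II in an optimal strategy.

Row minima: I → 0, II → 1; maximin = 1.
Column maxima: 1 → 6, 2 → 10; minimax = 6.
1 ≠ 6, so there is no saddle point; optimal play is mixed.
Let General R play I with probability p. Expected payoff against 1: 6p + 1(1−p) = 5p + 1; against 2: 0p + 10(1−p) = −10p + 10.
Setting these equal: 5p + 1 = −10p + 10 ⇒ 15p = 9 ⇒ p = 3/5, and the value is (5)·(3/5) + 1 = 4.
For General C: with q = P(1), equating I's and II's payoffs gives 6q = −9q + 10 ⇒ q = 2/3.

2/5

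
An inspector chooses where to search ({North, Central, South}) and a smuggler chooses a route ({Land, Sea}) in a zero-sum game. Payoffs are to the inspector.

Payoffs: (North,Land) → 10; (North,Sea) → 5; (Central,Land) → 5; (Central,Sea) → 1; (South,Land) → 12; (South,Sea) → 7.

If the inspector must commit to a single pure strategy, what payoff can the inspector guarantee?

7

Row minima: North → 5, Central → 1, South → 7.
The best of these is 7.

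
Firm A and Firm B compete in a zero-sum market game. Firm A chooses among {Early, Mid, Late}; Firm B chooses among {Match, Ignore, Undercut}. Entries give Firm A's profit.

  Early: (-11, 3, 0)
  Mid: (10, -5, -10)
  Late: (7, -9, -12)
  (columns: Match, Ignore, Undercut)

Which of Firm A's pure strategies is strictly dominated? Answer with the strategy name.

Mid gives a strictly higher payoff than Late against every column: 10 > 7, -5 > -9, -10 > -12.
So Late is strictly dominated and Firm A never plays it.

Late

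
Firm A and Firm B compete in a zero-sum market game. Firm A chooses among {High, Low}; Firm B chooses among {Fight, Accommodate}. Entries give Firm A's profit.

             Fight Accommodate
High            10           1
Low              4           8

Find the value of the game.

Row minima: High → 1, Low → 4; maximin = 4.
Column maxima: Fight → 10, Accommodate → 8; minimax = 8.
4 ≠ 8, so there is no saddle point; optimal play is mixed.
Let Firm A play High with probability p. Expected payoff against Fight: 10p + 4(1−p) = 6p + 4; against Accommodate: 1p + 8(1−p) = −7p + 8.
Setting these equal: 6p + 4 = −7p + 8 ⇒ 13p = 4 ⇒ p = 4/13, and the value is (6)·(4/13) + 4 = 76/13.
For Firm B: with q = P(Fight), equating High's and Low's payoffs gives 9q + 1 = −4q + 8 ⇒ q = 7/13.

76/13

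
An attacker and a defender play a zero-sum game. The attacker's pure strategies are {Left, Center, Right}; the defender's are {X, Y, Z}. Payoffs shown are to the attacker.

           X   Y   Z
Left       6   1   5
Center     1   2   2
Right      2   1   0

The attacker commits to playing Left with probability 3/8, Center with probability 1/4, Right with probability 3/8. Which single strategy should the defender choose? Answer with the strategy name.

Y

If the defender plays X, the attacker's expected payoff is (3/8)·6 + (1/4)·1 + (3/8)·2 = 13/4.
If the defender plays Y, the attacker's expected payoff is (3/8)·1 + (1/4)·2 + (3/8)·1 = 5/4.
If the defender plays Z, the attacker's expected payoff is (3/8)·5 + (1/4)·2 + (3/8)·0 = 19/8.
The defender minimizes the attacker's payoff; the smallest is 5/4, so the best response is Y.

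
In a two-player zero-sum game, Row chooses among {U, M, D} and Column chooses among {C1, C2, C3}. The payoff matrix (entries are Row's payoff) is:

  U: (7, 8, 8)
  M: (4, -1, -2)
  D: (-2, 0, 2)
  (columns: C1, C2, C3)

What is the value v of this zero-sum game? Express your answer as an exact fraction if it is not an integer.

Row minima: U → 7, M → -2, D → -2; maximin = 7.
Column maxima: C1 → 7, C2 → 8, C3 → 8; minimax = 7.
Since maximin = minimax = 7, there is a saddle point and the value is 7.

7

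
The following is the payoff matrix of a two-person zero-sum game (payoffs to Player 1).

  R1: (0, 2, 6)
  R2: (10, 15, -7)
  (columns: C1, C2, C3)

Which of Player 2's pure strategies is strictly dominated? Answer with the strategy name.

C1 holds Player 1's payoff strictly below C2 in every row: 0 < 2, 10 < 15.
So C2 is strictly dominated for Player 2.

C2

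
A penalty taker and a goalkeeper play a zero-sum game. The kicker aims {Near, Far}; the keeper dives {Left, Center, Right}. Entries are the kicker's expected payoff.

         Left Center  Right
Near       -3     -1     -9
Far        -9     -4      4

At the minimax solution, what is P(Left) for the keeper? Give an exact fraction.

13/19

Row minima: Near → -9, Far → -9; maximin = -9.
Column maxima: Left → -3, Center → -1, Right → 4; minimax = -3.
-9 ≠ -3, so there is no saddle point; optimal play is mixed.
Center is strictly dominated by Left (it gives the kicker strictly more in every row), so the keeper never plays it.
On the remaining 2×2 (Near, Far vs Left, Right):
Let the kicker play Near with probability p. Expected payoff against Left: (-3)p + (-9)(1−p) = 6p − 9; against Right: (-9)p + 4(1−p) = −13p + 4.
Setting these equal: 6p − 9 = −13p + 4 ⇒ 19p = 13 ⇒ p = 13/19, and the value is (6)·(13/19) − 9 = -93/19.
For the keeper: with q = P(Left), equating Near's and Far's payoffs gives 6q − 9 = −13q + 4 ⇒ q = 13/19.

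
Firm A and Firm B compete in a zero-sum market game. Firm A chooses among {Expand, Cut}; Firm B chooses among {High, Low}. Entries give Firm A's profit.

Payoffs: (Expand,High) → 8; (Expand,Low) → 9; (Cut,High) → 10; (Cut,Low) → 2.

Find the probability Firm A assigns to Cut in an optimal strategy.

1/9

Row minima: Expand → 8, Cut → 2; maximin = 8.
Column maxima: High → 10, Low → 9; minimax = 9.
8 ≠ 9, so there is no saddle point; optimal play is mixed.
Let Firm A play Expand with probability p. Expected payoff against High: 8p + 10(1−p) = −2p + 10; against Low: 9p + 2(1−p) = 7p + 2.
Setting these equal: −2p + 10 = 7p + 2 ⇒ −9p = -8 ⇒ p = 8/9, and the value is (-2)·(8/9) + 10 = 74/9.
For Firm B: with q = P(High), equating Expand's and Cut's payoffs gives −q + 9 = 8q + 2 ⇒ q = 7/9.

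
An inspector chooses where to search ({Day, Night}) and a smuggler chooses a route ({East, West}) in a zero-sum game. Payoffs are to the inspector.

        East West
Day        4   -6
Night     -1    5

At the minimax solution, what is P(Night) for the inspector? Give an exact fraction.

Row minima: Day → -6, Night → -1; maximin = -1.
Column maxima: East → 4, West → 5; minimax = 4.
-1 ≠ 4, so there is no saddle point; optimal play is mixed.
Let the inspector play Day with probability p. Expected payoff against East: 4p + (-1)(1−p) = 5p − 1; against West: (-6)p + 5(1−p) = −11p + 5.
Setting these equal: 5p − 1 = −11p + 5 ⇒ 16p = 6 ⇒ p = 3/8, and the value is (5)·(3/8) − 1 = 7/8.
For the smuggler: with q = P(East), equating Day's and Night's payoffs gives 10q − 6 = −6q + 5 ⇒ q = 11/16.

5/8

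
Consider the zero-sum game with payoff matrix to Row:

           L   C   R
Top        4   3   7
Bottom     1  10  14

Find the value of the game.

37/10

Row minima: Top → 3, Bottom → 1; maximin = 3.
Column maxima: L → 4, C → 10, R → 14; minimax = 4.
3 ≠ 4, so there is no saddle point; optimal play is mixed.
R is strictly dominated by L (it gives Row strictly more in every row), so Column never plays it.
On the remaining 2×2 (Top, Bottom vs L, C):
Let Row play Top with probability p. Expected payoff against L: 4p + 1(1−p) = 3p + 1; against C: 3p + 10(1−p) = −7p + 10.
Setting these equal: 3p + 1 = −7p + 10 ⇒ 10p = 9 ⇒ p = 9/10, and the value is (3)·(9/10) + 1 = 37/10.
For Column: with q = P(L), equating Top's and Bottom's payoffs gives q + 3 = −9q + 10 ⇒ q = 7/10.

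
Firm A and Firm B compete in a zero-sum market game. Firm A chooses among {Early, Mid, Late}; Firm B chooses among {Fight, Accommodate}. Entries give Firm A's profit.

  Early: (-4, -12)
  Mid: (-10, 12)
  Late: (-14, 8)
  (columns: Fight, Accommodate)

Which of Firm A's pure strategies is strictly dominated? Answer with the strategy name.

Late

Mid gives a strictly higher payoff than Late against every column: -10 > -14, 12 > 8.
So Late is strictly dominated and Firm A never plays it.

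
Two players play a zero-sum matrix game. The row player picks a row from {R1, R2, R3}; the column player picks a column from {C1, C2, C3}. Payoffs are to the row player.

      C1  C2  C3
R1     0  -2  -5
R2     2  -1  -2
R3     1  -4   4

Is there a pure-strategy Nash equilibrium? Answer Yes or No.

Row minima: R1 → -5, R2 → -2, R3 → -4; maximin = -2.
Column maxima: C1 → 2, C2 → -1, C3 → 4; minimax = -1.
-2 ≠ -1, so no pure-strategy equilibrium exists.

No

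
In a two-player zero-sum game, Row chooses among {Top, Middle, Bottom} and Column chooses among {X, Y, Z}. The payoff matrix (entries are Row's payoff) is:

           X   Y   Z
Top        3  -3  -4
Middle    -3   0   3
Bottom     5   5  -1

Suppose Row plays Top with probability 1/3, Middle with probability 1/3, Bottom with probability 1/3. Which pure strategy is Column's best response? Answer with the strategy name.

If Column plays X, Row's expected payoff is (1/3)·3 + (1/3)·(-3) + (1/3)·5 = 5/3.
If Column plays Y, Row's expected payoff is (1/3)·(-3) + (1/3)·0 + (1/3)·5 = 2/3.
If Column plays Z, Row's expected payoff is (1/3)·(-4) + (1/3)·3 + (1/3)·(-1) = -2/3.
Column minimizes Row's payoff; the smallest is -2/3, so the best response is Z.

Z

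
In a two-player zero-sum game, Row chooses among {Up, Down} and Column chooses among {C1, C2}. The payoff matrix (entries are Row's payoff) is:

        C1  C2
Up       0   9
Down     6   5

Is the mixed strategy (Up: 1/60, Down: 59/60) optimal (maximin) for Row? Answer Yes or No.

No

Against C1 this mix gives (1/60)·0 + (59/60)·6 = 59/10.
Against C2 this mix gives (1/60)·9 + (59/60)·5 = 76/15.
Column will play C2, holding Row to 76/15. Shifting weight toward the row that does better against C2 would raise this floor (the equalizing mix achieves 27/5 against both C2 and C1), so the proposed strategy is not optimal.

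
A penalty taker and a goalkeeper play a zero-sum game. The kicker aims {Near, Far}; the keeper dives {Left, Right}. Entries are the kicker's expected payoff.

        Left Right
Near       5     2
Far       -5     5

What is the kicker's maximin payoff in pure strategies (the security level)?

Row minima: Near → 2, Far → -5.
The best of these is 2.

2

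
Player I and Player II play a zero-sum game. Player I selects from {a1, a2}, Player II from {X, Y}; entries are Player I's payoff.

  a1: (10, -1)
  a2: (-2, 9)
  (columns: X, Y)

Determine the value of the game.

Row minima: a1 → -1, a2 → -2; maximin = -1.
Column maxima: X → 10, Y → 9; minimax = 9.
-1 ≠ 9, so there is no saddle point; optimal play is mixed.
Let Player I play a1 with probability p. Expected payoff against X: 10p + (-2)(1−p) = 12p − 2; against Y: (-1)p + 9(1−p) = −10p + 9.
Setting these equal: 12p − 2 = −10p + 9 ⇒ 22p = 11 ⇒ p = 1/2, and the value is (12)·(1/2) − 2 = 4.
For Player II: with q = P(X), equating a1's and a2's payoffs gives 11q − 1 = −11q + 9 ⇒ q = 5/11.

4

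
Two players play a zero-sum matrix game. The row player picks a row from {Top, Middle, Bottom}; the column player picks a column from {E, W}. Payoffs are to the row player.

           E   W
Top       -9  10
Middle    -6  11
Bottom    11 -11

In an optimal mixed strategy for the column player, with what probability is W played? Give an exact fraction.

17/39

Row minima: Top → -9, Middle → -6, Bottom → -11; maximin = -6.
Column maxima: E → 11, W → 11; minimax = 11.
-6 ≠ 11, so there is no saddle point; optimal play is mixed.
Top is strictly dominated by Middle, so the row player never plays it.
On the remaining 2×2 (Middle, Bottom vs E, W):
Let the row player play Middle with probability p. Expected payoff against E: (-6)p + 11(1−p) = −17p + 11; against W: 11p + (-11)(1−p) = 22p − 11.
Setting these equal: −17p + 11 = 22p − 11 ⇒ −39p = -22 ⇒ p = 22/39, and the value is (-17)·(22/39) + 11 = 55/39.
For the column player: with q = P(E), equating Middle's and Bottom's payoffs gives −17q + 11 = 22q − 11 ⇒ q = 22/39.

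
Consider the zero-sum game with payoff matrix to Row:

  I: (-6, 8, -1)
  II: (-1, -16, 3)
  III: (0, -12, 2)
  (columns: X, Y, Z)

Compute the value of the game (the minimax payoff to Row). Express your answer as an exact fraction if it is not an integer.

Row minima: I → -6, II → -16, III → -12; maximin = -6.
Column maxima: X → 0, Y → 8, Z → 3; minimax = 0.
-6 ≠ 0, so there is no saddle point; optimal play is mixed.
Z is strictly dominated by X (it gives Row strictly more in every row), so Column never plays it.
With Z eliminated, II is strictly dominated by III (III gives Row strictly more in every remaining column), so Row never plays it.
On the remaining 2×2 (I, III vs X, Y):
Let Row play I with probability p. Expected payoff against X: (-6)p + 0(1−p) = −6p; against Y: 8p + (-12)(1−p) = 20p − 12.
Setting these equal: −6p = 20p − 12 ⇒ −26p = -12 ⇒ p = 6/13, and the value is (-6)·(6/13) = -36/13.
For Column: with q = P(X), equating I's and III's payoffs gives −14q + 8 = 12q − 12 ⇒ q = 10/13.

-36/13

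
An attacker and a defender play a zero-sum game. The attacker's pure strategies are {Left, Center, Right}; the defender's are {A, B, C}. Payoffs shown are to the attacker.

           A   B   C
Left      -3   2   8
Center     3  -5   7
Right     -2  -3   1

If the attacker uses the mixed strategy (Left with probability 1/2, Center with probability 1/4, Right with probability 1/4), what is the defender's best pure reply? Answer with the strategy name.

A

If the defender plays A, the attacker's expected payoff is (1/2)·(-3) + (1/4)·3 + (1/4)·(-2) = -5/4.
If the defender plays B, the attacker's expected payoff is (1/2)·2 + (1/4)·(-5) + (1/4)·(-3) = -1.
If the defender plays C, the attacker's expected payoff is (1/2)·8 + (1/4)·7 + (1/4)·1 = 6.
The defender minimizes the attacker's payoff; the smallest is -5/4, so the best response is A.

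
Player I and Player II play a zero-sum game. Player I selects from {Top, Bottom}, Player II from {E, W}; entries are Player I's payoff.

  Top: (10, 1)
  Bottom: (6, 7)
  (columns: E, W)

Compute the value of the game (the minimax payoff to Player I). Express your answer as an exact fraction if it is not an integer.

Row minima: Top → 1, Bottom → 6; maximin = 6.
Column maxima: E → 10, W → 7; minimax = 7.
6 ≠ 7, so there is no saddle point; optimal play is mixed.
Let Player I play Top with probability p. Expected payoff against E: 10p + 6(1−p) = 4p + 6; against W: 1p + 7(1−p) = −6p + 7.
Setting these equal: 4p + 6 = −6p + 7 ⇒ 10p = 1 ⇒ p = 1/10, and the value is (4)·(1/10) + 6 = 32/5.
For Player II: with q = P(E), equating Top's and Bottom's payoffs gives 9q + 1 = −q + 7 ⇒ q = 3/5.

32/5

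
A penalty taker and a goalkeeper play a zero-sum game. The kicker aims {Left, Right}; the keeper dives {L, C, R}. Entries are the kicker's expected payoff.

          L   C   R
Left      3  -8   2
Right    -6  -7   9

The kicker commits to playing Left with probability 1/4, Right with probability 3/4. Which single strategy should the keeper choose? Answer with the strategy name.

C

If the keeper plays L, the kicker's expected payoff is (1/4)·3 + (3/4)·(-6) = -15/4.
If the keeper plays C, the kicker's expected payoff is (1/4)·(-8) + (3/4)·(-7) = -29/4.
If the keeper plays R, the kicker's expected payoff is (1/4)·2 + (3/4)·9 = 29/4.
The keeper minimizes the kicker's payoff; the smallest is -29/4, so the best response is C.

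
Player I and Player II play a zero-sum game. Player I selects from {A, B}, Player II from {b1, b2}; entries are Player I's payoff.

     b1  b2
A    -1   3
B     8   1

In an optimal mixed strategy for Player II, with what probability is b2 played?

Row minima: A → -1, B → 1; maximin = 1.
Column maxima: b1 → 8, b2 → 3; minimax = 3.
1 ≠ 3, so there is no saddle point; optimal play is mixed.
Let Player I play A with probability p. Expected payoff against b1: (-1)p + 8(1−p) = −9p + 8; against b2: 3p + 1(1−p) = 2p + 1.
Setting these equal: −9p + 8 = 2p + 1 ⇒ −11p = -7 ⇒ p = 7/11, and the value is (-9)·(7/11) + 8 = 25/11.
For Player II: with q = P(b1), equating A's and B's payoffs gives −4q + 3 = 7q + 1 ⇒ q = 2/11.

9/11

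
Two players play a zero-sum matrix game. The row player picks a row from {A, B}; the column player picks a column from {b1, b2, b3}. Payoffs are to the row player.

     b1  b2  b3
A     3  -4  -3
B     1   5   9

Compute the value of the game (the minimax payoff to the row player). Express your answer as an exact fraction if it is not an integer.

19/11

Row minima: A → -4, B → 1; maximin = 1.
Column maxima: b1 → 3, b2 → 5, b3 → 9; minimax = 3.
1 ≠ 3, so there is no saddle point; optimal play is mixed.
b3 is strictly dominated by b2 (it gives the row player strictly more in every row), so the column player never plays it.
On the remaining 2×2 (A, B vs b1, b2):
Let the row player play A with probability p. Expected payoff against b1: 3p + 1(1−p) = 2p + 1; against b2: (-4)p + 5(1−p) = −9p + 5.
Setting these equal: 2p + 1 = −9p + 5 ⇒ 11p = 4 ⇒ p = 4/11, and the value is (2)·(4/11) + 1 = 19/11.
For the column player: with q = P(b1), equating A's and B's payoffs gives 7q − 4 = −4q + 5 ⇒ q = 9/11.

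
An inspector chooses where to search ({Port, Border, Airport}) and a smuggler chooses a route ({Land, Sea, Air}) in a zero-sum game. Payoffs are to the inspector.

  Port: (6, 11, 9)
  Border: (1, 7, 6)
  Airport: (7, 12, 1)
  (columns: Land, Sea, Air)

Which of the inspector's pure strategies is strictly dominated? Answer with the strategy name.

Port gives a strictly higher payoff than Border against every column: 6 > 1, 11 > 7, 9 > 6.
So Border is strictly dominated and the inspector never plays it.

Border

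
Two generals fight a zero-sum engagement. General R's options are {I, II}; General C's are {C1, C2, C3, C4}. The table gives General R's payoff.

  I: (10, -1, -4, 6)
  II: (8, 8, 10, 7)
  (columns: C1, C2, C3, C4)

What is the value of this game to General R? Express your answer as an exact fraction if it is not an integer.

Row minima: I → -4, II → 7; maximin = 7.
Column maxima: C1 → 10, C2 → 8, C3 → 10, C4 → 7; minimax = 7.
Since maximin = minimax = 7, there is a saddle point and the value is 7.

7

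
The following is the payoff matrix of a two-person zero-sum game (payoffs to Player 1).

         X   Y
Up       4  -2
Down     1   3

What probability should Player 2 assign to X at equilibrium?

Row minima: Up → -2, Down → 1; maximin = 1.
Column maxima: X → 4, Y → 3; minimax = 3.
1 ≠ 3, so there is no saddle point; optimal play is mixed.
Let Player 1 play Up with probability p. Expected payoff against X: 4p + 1(1−p) = 3p + 1; against Y: (-2)p + 3(1−p) = −5p + 3.
Setting these equal: 3p + 1 = −5p + 3 ⇒ 8p = 2 ⇒ p = 1/4, and the value is (3)·(1/4) + 1 = 7/4.
For Player 2: with q = P(X), equating Up's and Down's payoffs gives 6q − 2 = −2q + 3 ⇒ q = 5/8.

5/8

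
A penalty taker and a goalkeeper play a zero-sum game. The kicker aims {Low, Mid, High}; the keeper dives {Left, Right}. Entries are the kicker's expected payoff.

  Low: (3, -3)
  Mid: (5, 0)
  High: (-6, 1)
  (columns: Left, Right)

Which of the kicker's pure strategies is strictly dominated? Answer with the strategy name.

Mid gives a strictly higher payoff than Low against every column: 5 > 3, 0 > -3.
So Low is strictly dominated and the kicker never plays it.

Low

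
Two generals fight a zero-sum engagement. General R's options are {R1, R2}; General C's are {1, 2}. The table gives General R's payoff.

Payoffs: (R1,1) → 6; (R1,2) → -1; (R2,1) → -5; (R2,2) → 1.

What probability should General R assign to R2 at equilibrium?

Row minima: R1 → -1, R2 → -5; maximin = -1.
Column maxima: 1 → 6, 2 → 1; minimax = 1.
-1 ≠ 1, so there is no saddle point; optimal play is mixed.
Let General R play R1 with probability p. Expected payoff against 1: 6p + (-5)(1−p) = 11p − 5; against 2: (-1)p + 1(1−p) = −2p + 1.
Setting these equal: 11p − 5 = −2p + 1 ⇒ 13p = 6 ⇒ p = 6/13, and the value is (11)·(6/13) − 5 = 1/13.
For General C: with q = P(1), equating R1's and R2's payoffs gives 7q − 1 = −6q + 1 ⇒ q = 2/13.

7/13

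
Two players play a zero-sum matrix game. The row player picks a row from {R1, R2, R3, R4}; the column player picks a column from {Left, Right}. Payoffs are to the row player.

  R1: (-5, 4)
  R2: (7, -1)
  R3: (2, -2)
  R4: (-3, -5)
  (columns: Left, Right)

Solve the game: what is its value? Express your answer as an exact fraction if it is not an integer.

23/17

Row minima: R1 → -5, R2 → -1, R3 → -2, R4 → -5; maximin = -1.
Column maxima: Left → 7, Right → 4; minimax = 4.
-1 ≠ 4, so there is no saddle point; optimal play is mixed.
R3 is strictly dominated by R2, so the row player never plays it.
R4 is strictly dominated by R2, so the row player never plays it.
On the remaining 2×2 (R1, R2 vs Left, Right):
Let the row player play R1 with probability p. Expected payoff against Left: (-5)p + 7(1−p) = −12p + 7; against Right: 4p + (-1)(1−p) = 5p − 1.
Setting these equal: −12p + 7 = 5p − 1 ⇒ −17p = -8 ⇒ p = 8/17, and the value is (-12)·(8/17) + 7 = 23/17.
For the column player: with q = P(Left), equating R1's and R2's payoffs gives −9q + 4 = 8q − 1 ⇒ q = 5/17.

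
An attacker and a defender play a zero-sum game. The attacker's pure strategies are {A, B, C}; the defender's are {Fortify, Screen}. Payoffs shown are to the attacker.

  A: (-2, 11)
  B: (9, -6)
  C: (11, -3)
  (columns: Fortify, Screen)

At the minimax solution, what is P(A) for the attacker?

Row minima: A → -2, B → -6, C → -3; maximin = -2.
Column maxima: Fortify → 11, Screen → 11; minimax = 11.
-2 ≠ 11, so there is no saddle point; optimal play is mixed.
B is strictly dominated by C, so the attacker never plays it.
On the remaining 2×2 (A, C vs Fortify, Screen):
Let the attacker play A with probability p. Expected payoff against Fortify: (-2)p + 11(1−p) = −13p + 11; against Screen: 11p + (-3)(1−p) = 14p − 3.
Setting these equal: −13p + 11 = 14p − 3 ⇒ −27p = -14 ⇒ p = 14/27, and the value is (-13)·(14/27) + 11 = 115/27.
For the defender: with q = P(Fortify), equating A's and C's payoffs gives −13q + 11 = 14q − 3 ⇒ q = 14/27.

14/27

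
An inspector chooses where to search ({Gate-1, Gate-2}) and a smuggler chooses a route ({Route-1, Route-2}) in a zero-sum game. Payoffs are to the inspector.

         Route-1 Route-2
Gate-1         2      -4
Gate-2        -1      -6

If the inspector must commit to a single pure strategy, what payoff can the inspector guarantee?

Row minima: Gate-1 → -4, Gate-2 → -6.
The best of these is -4.

-4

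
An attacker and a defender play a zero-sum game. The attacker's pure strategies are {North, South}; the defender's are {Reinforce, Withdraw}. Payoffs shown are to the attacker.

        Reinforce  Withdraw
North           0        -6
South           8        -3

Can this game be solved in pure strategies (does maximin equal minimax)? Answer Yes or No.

Row minima: North → -6, South → -3; maximin = -3.
Column maxima: Reinforce → 8, Withdraw → -3; minimax = -3.
maximin = minimax = -3, so a saddle point exists.

Yes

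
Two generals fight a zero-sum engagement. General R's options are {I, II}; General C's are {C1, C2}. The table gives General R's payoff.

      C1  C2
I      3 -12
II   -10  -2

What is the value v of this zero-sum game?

-126/23

Row minima: I → -12, II → -10; maximin = -10.
Column maxima: C1 → 3, C2 → -2; minimax = -2.
-10 ≠ -2, so there is no saddle point; optimal play is mixed.
Let General R play I with probability p. Expected payoff against C1: 3p + (-10)(1−p) = 13p − 10; against C2: (-12)p + (-2)(1−p) = −10p − 2.
Setting these equal: 13p − 10 = −10p − 2 ⇒ 23p = 8 ⇒ p = 8/23, and the value is (13)·(8/23) − 10 = -126/23.
For General C: with q = P(C1), equating I's and II's payoffs gives 15q − 12 = −8q − 2 ⇒ q = 10/23.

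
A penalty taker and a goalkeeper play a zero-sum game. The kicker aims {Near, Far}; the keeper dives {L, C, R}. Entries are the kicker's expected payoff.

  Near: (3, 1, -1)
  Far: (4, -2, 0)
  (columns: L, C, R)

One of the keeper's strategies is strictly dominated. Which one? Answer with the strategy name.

C holds the kicker's payoff strictly below L in every row: 1 < 3, -2 < 4.
So L is strictly dominated for the keeper.

L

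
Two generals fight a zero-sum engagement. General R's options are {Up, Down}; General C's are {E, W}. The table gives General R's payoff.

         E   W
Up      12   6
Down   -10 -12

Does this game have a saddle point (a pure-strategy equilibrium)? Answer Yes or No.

Yes

Row minima: Up → 6, Down → -12; maximin = 6.
Column maxima: E → 12, W → 6; minimax = 6.
maximin = minimax = 6, so a saddle point exists.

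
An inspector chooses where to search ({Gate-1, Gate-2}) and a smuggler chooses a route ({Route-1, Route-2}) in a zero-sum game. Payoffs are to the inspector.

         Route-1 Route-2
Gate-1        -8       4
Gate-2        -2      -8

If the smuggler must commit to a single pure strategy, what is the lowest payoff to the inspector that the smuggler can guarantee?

Column maxima: Route-1 → -2, Route-2 → 4.
The smallest of these is -2.

-2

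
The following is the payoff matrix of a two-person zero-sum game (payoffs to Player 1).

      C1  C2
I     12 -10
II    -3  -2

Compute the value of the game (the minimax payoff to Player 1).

Row minima: I → -10, II → -3; maximin = -3.
Column maxima: C1 → 12, C2 → -2; minimax = -2.
-3 ≠ -2, so there is no saddle point; optimal play is mixed.
Let Player 1 play I with probability p. Expected payoff against C1: 12p + (-3)(1−p) = 15p − 3; against C2: (-10)p + (-2)(1−p) = −8p − 2.
Setting these equal: 15p − 3 = −8p − 2 ⇒ 23p = 1 ⇒ p = 1/23, and the value is (15)·(1/23) − 3 = -54/23.
For Player 2: with q = P(C1), equating I's and II's payoffs gives 22q − 10 = −q − 2 ⇒ q = 8/23.

-54/23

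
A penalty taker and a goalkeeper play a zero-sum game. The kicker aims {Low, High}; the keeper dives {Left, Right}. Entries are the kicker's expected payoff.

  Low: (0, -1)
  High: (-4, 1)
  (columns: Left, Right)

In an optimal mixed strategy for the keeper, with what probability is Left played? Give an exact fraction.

Row minima: Low → -1, High → -4; maximin = -1.
Column maxima: Left → 0, Right → 1; minimax = 0.
-1 ≠ 0, so there is no saddle point; optimal play is mixed.
Let the kicker play Low with probability p. Expected payoff against Left: 0p + (-4)(1−p) = 4p − 4; against Right: (-1)p + 1(1−p) = −2p + 1.
Setting these equal: 4p − 4 = −2p + 1 ⇒ 6p = 5 ⇒ p = 5/6, and the value is (4)·(5/6) − 4 = -2/3.
For the keeper: with q = P(Left), equating Low's and High's payoffs gives q − 1 = −5q + 1 ⇒ q = 1/3.

1/3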